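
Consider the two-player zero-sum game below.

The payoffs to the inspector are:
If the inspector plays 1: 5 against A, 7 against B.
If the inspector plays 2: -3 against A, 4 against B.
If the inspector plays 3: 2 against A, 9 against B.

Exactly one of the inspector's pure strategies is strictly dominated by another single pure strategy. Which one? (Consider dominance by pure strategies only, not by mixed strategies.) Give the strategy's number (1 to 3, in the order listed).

Compare 2 with 1: 5 > -3, 7 > 4.
So 1 strictly dominates 2 for the inspector; 2 is strictly dominated.

2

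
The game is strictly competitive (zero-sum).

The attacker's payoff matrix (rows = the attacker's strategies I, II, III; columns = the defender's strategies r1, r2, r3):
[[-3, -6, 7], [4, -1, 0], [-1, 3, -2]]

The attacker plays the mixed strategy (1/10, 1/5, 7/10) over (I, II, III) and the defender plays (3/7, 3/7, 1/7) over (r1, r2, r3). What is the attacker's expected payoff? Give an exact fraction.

13/35

Against (3/7, 3/7, 1/7), each row's expected payoff is I: -20/7; II: 9/7; III: 4/7.
Taking the (1/10, 1/5, 7/10)-weighted average: (1/10)·(-20/7) + (1/5)·(9/7) + (7/10)·(4/7) = 13/35.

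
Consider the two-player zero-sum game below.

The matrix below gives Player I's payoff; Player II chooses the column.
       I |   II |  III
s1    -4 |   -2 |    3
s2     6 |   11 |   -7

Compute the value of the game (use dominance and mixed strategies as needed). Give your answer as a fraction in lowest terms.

Column II is strictly dominated by I for Player II (it gives Player I more in every row).
The remaining 2×2 game on (s1, s2) × (I, III) has no saddle point. Let Player I play s1 with probability p; indifference gives −4p + 6(1−p) = 3p − 7(1−p), so p = 13/20.
Similarly Player II's optimal q on I is 1/2, and the value is -4·(1/2) + (3)·(1/2) = -1/2.

-1/2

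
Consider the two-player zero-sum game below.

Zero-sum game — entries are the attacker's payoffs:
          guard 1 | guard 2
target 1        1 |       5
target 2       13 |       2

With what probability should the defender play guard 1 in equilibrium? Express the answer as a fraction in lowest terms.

Row minima are 1 and 2, so the attacker's maximin is 2; column maxima are 13 and 5, so the defender's minimax is 5. These differ, so the equilibrium is in mixed strategies.
Let the defender play guard 1 with probability q. The attacker is indifferent when q + 5(1−q) = 13q + 2(1−q), giving q = 1/5.

1/5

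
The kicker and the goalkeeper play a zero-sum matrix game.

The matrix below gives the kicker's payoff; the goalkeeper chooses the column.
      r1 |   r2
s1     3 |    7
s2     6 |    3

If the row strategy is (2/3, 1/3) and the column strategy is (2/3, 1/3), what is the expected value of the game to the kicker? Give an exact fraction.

41/9

Against (2/3, 1/3), each row's expected payoff is s1: 13/3; s2: 5.
Taking the (2/3, 1/3)-weighted average: (2/3)·(13/3) + (1/3)·(5) = 41/9.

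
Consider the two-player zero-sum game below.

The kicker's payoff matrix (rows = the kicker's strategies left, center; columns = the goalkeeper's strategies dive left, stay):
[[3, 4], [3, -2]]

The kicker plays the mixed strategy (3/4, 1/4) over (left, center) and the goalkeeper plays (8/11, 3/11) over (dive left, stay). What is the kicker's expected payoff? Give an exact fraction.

Against (8/11, 3/11), each row's expected payoff is left: 36/11; center: 18/11.
Taking the (3/4, 1/4)-weighted average: (3/4)·(36/11) + (1/4)·(18/11) = 63/22.

63/22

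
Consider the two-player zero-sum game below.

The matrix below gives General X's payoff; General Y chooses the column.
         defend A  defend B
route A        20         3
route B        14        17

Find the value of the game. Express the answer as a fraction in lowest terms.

149/10

Row minima are 3 and 14, so General X's maximin is 14; column maxima are 20 and 17, so General Y's minimax is 17. These differ, so the equilibrium is in mixed strategies.
Let General X play route A with probability p. General Y is indifferent when 20p + 14(1−p) = 3p + 17(1−p), giving p = 3/20.
Let General Y play defend A with probability q. General X is indifferent when 20q + 3(1−q) = 14q + 17(1−q), giving q = 7/10.
The value is 20·(7/10) + (3)·(3/10) = 149/10.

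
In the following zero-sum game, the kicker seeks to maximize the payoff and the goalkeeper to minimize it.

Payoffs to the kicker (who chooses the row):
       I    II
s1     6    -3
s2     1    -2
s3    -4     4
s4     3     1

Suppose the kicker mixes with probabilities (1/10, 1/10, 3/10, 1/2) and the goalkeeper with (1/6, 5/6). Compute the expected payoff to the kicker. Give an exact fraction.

7/6

Against (1/6, 5/6), each row's expected payoff is s1: -3/2; s2: -3/2; s3: 8/3; s4: 4/3.
Taking the (1/10, 1/10, 3/10, 1/2)-weighted average: (1/10)·(-3/2) + (1/10)·(-3/2) + (3/10)·(8/3) + (1/2)·(4/3) = 7/6.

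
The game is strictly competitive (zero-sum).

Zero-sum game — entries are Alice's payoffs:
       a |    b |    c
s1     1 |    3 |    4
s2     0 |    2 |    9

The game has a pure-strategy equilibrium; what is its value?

Row minima: 1, 0 → Alice's maximin is 1.
Column maxima: 1, 3, 9 → Bob's minimax is 1.
They coincide at (s1, a), so the value is 1.

1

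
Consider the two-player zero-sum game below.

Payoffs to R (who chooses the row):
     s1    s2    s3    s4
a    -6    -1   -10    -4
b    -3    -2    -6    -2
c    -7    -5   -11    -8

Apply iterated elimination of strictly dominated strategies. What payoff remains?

-6

Row c is strictly dominated by row a (-6>-7, -1>-5, -10>-11, -4>-8); eliminate c.
Column s2 is strictly dominated by s1 for C (-6<-1, -3<-2); eliminate s2.
Column s1 is strictly dominated by s3 for C (-10<-6, -6<-3); eliminate s1.
Column s4 is strictly dominated by s3 for C (-10<-4, -6<-2); eliminate s4.
Row a is strictly dominated by row b (-6>-10); eliminate a.
Only (b, s3) remains, with payoff -6.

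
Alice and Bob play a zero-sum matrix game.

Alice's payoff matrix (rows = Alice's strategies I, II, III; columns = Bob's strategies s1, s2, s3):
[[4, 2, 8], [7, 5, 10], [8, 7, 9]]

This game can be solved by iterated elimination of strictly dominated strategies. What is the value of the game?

Row I is strictly dominated by row II (7>4, 5>2, 10>8); eliminate I.
Column s3 is strictly dominated by s1 for Bob (7<10, 8<9); eliminate s3.
Row II is strictly dominated by row III (8>7, 7>5); eliminate II.
Column s1 is strictly dominated by s2 for Bob (7<8); eliminate s1.
Only (III, s2) remains, with payoff 7.

7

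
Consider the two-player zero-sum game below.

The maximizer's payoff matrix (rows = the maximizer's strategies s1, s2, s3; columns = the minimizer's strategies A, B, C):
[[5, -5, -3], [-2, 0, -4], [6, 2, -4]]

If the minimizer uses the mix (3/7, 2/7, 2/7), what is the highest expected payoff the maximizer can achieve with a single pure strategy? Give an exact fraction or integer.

s1: (5)·(3/7) + (-5)·(2/7) + (-3)·(2/7) = -1/7.
s2: (-2)·(3/7) + (0)·(2/7) + (-4)·(2/7) = -2.
s3: (6)·(3/7) + (2)·(2/7) + (-4)·(2/7) = 2.
The best pure response is s3 with expected payoff 2.

2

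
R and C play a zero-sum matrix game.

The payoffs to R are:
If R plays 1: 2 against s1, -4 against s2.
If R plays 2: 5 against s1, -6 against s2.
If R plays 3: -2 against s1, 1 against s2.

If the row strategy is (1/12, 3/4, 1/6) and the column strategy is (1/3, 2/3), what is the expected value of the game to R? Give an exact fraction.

-23/12

Against (1/3, 2/3), each row's expected payoff is 1: -2; 2: -7/3; 3: 0.
Taking the (1/12, 3/4, 1/6)-weighted average: (1/12)·(-2) + (3/4)·(-7/3) + (1/6)·(0) = -23/12.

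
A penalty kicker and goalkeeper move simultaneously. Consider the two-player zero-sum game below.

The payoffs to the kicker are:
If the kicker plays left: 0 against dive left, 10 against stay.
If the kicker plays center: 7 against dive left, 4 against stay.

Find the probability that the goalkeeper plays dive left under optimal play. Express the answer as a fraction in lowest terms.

6/13

Row minima are 0 and 4, so the kicker's maximin is 4; column maxima are 7 and 10, so the goalkeeper's minimax is 7. These differ, so the equilibrium is in mixed strategies.
Let the goalkeeper play dive left with probability q. The kicker is indifferent when 10(1−q) = 7q + 4(1−q), giving q = 6/13.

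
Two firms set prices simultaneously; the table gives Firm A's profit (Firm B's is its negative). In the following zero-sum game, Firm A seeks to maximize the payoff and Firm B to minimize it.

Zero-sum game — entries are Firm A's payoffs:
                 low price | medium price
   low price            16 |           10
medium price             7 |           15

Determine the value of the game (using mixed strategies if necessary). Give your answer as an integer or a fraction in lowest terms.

85/7

Row minima are 10 and 7, so Firm A's maximin is 10; column maxima are 16 and 15, so Firm B's minimax is 15. These differ, so the equilibrium is in mixed strategies.
Let Firm A play low price with probability p. Firm B is indifferent when 16p + 7(1−p) = 10p + 15(1−p), giving p = 4/7.
Let Firm B play low price with probability q. Firm A is indifferent when 16q + 10(1−q) = 7q + 15(1−q), giving q = 5/14.
The value is 16·(5/14) + (10)·(9/14) = 85/7.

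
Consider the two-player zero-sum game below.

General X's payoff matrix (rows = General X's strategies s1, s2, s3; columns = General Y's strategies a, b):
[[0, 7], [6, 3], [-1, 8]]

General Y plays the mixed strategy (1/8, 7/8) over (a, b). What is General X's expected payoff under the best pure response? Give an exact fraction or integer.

55/8

s1: (0)·(1/8) + (7)·(7/8) = 49/8.
s2: (6)·(1/8) + (3)·(7/8) = 27/8.
s3: (-1)·(1/8) + (8)·(7/8) = 55/8.
The best pure response is s3 with expected payoff 55/8.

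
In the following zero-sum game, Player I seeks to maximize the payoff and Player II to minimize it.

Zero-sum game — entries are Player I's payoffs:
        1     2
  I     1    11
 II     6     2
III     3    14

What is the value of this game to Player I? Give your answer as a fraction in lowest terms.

26/5

Row I is strictly dominated by row III, so Player I never plays it.
The remaining 2×2 game on (II, III) × (1, 2) has no saddle point. Let Player I play II with probability p; indifference gives 6p + 3(1−p) = 2p + 14(1−p), so p = 11/15.
Similarly Player II's optimal q on 1 is 4/5, and the value is 6·(4/5) + (2)·(1/5) = 26/5.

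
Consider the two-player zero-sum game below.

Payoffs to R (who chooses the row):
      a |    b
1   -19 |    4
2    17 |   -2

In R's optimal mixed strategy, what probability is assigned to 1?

Row minima are -19 and -2, so R's maximin is -2; column maxima are 17 and 4, so C's minimax is 4. These differ, so the equilibrium is in mixed strategies.
Let R play 1 with probability p. C is indifferent when −19p + 17(1−p) = 4p − 2(1−p), giving p = 19/42.

19/42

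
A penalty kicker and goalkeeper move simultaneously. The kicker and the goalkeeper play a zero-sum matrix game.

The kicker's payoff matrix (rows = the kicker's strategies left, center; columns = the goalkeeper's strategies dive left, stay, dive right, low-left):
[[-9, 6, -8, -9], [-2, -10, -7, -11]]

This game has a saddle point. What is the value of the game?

-9

Row minima: -9, -11 → the kicker's maximin is -9.
Column maxima: -2, 6, -7, -9 → the goalkeeper's minimax is -9.
They coincide at (left, low-left), so the value is -9.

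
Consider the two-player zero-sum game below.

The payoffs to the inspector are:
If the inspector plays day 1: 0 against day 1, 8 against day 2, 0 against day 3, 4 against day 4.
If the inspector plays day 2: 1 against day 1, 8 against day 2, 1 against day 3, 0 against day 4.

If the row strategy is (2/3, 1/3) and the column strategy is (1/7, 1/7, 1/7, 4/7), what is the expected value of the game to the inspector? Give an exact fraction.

58/21

Against (1/7, 1/7, 1/7, 4/7), each row's expected payoff is day 1: 24/7; day 2: 10/7.
Taking the (2/3, 1/3)-weighted average: (2/3)·(24/7) + (1/3)·(10/7) = 58/21.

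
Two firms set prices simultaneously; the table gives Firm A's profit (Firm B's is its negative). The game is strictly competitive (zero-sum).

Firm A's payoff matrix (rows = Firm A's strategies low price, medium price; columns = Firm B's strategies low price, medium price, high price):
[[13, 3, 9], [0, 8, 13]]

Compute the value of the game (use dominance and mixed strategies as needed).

Column high price is strictly dominated by medium price for Firm B (it gives Firm A more in every row).
The remaining 2×2 game on (low price, medium price) × (low price, medium price) has no saddle point. Let Firm A play low price with probability p; indifference gives 13p = 3p + 8(1−p), so p = 4/9.
Similarly Firm B's optimal q on low price is 5/18, and the value is 13·(5/18) + (3)·(13/18) = 52/9.

52/9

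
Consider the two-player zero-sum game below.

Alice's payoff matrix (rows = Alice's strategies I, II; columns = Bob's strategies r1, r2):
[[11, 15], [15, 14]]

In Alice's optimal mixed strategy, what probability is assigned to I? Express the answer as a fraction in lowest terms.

Row minima are 11 and 14, so Alice's maximin is 14; column maxima are 15 and 15, so Bob's minimax is 15. These differ, so the equilibrium is in mixed strategies.
Let Alice play I with probability p. Bob is indifferent when 11p + 15(1−p) = 15p + 14(1−p), giving p = 1/5.

1/5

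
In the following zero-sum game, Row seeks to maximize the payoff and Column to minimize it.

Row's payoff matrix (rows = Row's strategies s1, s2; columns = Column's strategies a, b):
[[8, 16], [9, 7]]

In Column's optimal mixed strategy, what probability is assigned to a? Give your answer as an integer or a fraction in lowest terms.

Row minima are 8 and 7, so Row's maximin is 8; column maxima are 9 and 16, so Column's minimax is 9. These differ, so the equilibrium is in mixed strategies.
Let Column play a with probability q. Row is indifferent when 8q + 16(1−q) = 9q + 7(1−q), giving q = 9/10.

9/10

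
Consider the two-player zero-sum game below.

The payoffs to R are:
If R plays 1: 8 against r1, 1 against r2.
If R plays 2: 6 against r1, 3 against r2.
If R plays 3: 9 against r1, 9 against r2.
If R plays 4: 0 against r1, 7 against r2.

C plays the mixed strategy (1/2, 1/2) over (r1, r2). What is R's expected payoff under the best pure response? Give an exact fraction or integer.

9

1: (8)·(1/2) + (1)·(1/2) = 9/2.
2: (6)·(1/2) + (3)·(1/2) = 9/2.
3: (9)·(1/2) + (9)·(1/2) = 9.
4: (0)·(1/2) + (7)·(1/2) = 7/2.
The best pure response is 3 with expected payoff 9.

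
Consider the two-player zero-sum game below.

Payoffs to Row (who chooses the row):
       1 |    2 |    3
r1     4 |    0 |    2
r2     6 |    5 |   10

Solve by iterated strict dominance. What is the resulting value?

5

Row r1 is strictly dominated by row r2 (6>4, 5>0, 10>2); eliminate r1.
Column 3 is strictly dominated by 1 for Column (6<10); eliminate 3.
Column 1 is strictly dominated by 2 for Column (5<6); eliminate 1.
Only (r2, 2) remains, with payoff 5.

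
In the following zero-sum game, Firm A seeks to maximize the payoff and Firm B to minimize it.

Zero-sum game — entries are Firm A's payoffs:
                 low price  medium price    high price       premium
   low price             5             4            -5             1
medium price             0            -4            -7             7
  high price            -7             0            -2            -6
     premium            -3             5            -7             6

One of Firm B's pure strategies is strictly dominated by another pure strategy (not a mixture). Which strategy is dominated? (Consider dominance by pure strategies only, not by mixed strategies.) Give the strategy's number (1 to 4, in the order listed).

2

Firm B prefers columns that give Firm A less. Compare medium price with high price: -5 < 4, -7 < -4, -2 < 0, -7 < 5.
So high price strictly dominates medium price for Firm B; medium price is strictly dominated.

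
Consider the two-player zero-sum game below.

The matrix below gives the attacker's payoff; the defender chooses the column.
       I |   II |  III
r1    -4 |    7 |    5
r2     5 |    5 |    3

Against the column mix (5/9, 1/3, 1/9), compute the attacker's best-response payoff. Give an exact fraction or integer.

43/9

r1: (-4)·(5/9) + (7)·(1/3) + (5)·(1/9) = 2/3.
r2: (5)·(5/9) + (5)·(1/3) + (3)·(1/9) = 43/9.
The best pure response is r2 with expected payoff 43/9.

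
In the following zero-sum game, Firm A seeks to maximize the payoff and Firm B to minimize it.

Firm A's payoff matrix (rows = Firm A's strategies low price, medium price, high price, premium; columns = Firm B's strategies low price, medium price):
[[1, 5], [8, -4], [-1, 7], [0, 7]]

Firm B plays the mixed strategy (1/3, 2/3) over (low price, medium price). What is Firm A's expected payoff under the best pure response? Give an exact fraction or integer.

low price: (1)·(1/3) + (5)·(2/3) = 11/3.
medium price: (8)·(1/3) + (-4)·(2/3) = 0.
high price: (-1)·(1/3) + (7)·(2/3) = 13/3.
premium: (0)·(1/3) + (7)·(2/3) = 14/3.
The best pure response is premium with expected payoff 14/3.

14/3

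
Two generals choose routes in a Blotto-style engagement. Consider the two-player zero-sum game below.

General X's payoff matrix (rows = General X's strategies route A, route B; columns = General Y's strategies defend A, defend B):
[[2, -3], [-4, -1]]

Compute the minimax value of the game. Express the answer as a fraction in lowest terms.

-7/4

Row minima are -3 and -4, so General X's maximin is -3; column maxima are 2 and -1, so General Y's minimax is -1. These differ, so the equilibrium is in mixed strategies.
Let General X play route A with probability p. General Y is indifferent when 2p − 4(1−p) = −3p − (1−p), giving p = 3/8.
Let General Y play defend A with probability q. General X is indifferent when 2q − 3(1−q) = −4q − (1−q), giving q = 1/4.
The value is 2·(1/4) + (-3)·(3/4) = -7/4.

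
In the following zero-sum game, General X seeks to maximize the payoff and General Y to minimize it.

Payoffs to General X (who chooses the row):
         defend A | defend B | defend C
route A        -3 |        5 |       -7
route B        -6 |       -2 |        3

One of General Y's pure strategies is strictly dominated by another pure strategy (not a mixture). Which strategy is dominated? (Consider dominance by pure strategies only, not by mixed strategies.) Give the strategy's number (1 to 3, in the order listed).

General Y prefers columns that give General X less. Compare defend B with defend A: -3 < 5, -6 < -2.
So defend A strictly dominates defend B for General Y; defend B is strictly dominated.

2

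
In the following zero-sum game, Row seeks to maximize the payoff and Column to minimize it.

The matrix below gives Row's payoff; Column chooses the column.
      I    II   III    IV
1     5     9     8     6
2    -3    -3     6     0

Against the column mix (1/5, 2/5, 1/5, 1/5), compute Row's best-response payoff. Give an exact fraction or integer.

1: (5)·(1/5) + (9)·(2/5) + (8)·(1/5) + (6)·(1/5) = 37/5.
2: (-3)·(1/5) + (-3)·(2/5) + (6)·(1/5) + (0)·(1/5) = -3/5.
The best pure response is 1 with expected payoff 37/5.

37/5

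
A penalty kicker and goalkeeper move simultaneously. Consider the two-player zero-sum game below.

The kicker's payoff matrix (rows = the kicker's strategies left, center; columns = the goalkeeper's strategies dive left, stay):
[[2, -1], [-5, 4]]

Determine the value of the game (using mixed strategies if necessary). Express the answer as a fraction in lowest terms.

Row minima are -1 and -5, so the kicker's maximin is -1; column maxima are 2 and 4, so the goalkeeper's minimax is 2. These differ, so the equilibrium is in mixed strategies.
Let the kicker play left with probability p. The goalkeeper is indifferent when 2p − 5(1−p) = −p + 4(1−p), giving p = 3/4.
Let the goalkeeper play dive left with probability q. The kicker is indifferent when 2q − (1−q) = −5q + 4(1−q), giving q = 5/12.
The value is 2·(5/12) + (-1)·(7/12) = 1/4.

1/4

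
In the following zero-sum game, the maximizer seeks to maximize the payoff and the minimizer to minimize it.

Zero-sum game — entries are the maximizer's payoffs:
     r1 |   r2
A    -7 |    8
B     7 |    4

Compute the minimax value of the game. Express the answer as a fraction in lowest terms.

Row minima are -7 and 4, so the maximizer's maximin is 4; column maxima are 7 and 8, so the minimizer's minimax is 7. These differ, so the equilibrium is in mixed strategies.
Let the maximizer play A with probability p. The minimizer is indifferent when −7p + 7(1−p) = 8p + 4(1−p), giving p = 1/6.
Let the minimizer play r1 with probability q. The maximizer is indifferent when −7q + 8(1−q) = 7q + 4(1−q), giving q = 2/9.
The value is -7·(2/9) + (8)·(7/9) = 14/3.

14/3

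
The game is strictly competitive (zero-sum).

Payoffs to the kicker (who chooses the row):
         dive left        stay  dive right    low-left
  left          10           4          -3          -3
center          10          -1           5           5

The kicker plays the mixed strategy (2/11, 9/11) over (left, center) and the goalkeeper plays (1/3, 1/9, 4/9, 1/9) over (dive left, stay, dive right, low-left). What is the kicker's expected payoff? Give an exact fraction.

Against (1/3, 1/9, 4/9, 1/9), each row's expected payoff is left: 19/9; center: 6.
Taking the (2/11, 9/11)-weighted average: (2/11)·(19/9) + (9/11)·(6) = 524/99.

524/99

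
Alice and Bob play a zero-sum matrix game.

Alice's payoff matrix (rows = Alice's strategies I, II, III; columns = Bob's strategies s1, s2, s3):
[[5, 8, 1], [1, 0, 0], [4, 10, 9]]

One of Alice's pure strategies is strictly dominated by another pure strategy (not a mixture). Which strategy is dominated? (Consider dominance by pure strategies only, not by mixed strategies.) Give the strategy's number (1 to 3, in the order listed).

2

Compare II with I: 5 > 1, 8 > 0, 1 > 0.
So I strictly dominates II for Alice; II is strictly dominated.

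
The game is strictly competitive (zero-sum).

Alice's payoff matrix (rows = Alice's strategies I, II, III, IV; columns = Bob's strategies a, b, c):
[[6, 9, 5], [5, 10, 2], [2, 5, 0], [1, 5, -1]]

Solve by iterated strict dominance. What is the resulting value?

Column a is strictly dominated by c for Bob (5<6, 2<5, 0<2, -1<1); eliminate a.
Row III is strictly dominated by row I (9>5, 5>0); eliminate III.
Row IV is strictly dominated by row I (9>5, 5>-1); eliminate IV.
Column b is strictly dominated by c for Bob (5<9, 2<10); eliminate b.
Row II is strictly dominated by row I (5>2); eliminate II.
Only (I, c) remains, with payoff 5.

5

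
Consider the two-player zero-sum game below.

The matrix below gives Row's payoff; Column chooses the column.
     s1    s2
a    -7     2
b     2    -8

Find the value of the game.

-52/19

Row minima are -7 and -8, so Row's maximin is -7; column maxima are 2 and 2, so Column's minimax is 2. These differ, so the equilibrium is in mixed strategies.
Let Row play a with probability p. Column is indifferent when −7p + 2(1−p) = 2p − 8(1−p), giving p = 10/19.
Let Column play s1 with probability q. Row is indifferent when −7q + 2(1−q) = 2q − 8(1−q), giving q = 10/19.
The value is -7·(10/19) + (2)·(9/19) = -52/19.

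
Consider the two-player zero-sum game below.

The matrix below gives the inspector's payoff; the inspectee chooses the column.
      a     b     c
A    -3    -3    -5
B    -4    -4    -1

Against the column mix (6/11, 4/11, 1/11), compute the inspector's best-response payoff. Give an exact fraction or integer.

-35/11

A: (-3)·(6/11) + (-3)·(4/11) + (-5)·(1/11) = -35/11.
B: (-4)·(6/11) + (-4)·(4/11) + (-1)·(1/11) = -41/11.
The best pure response is A with expected payoff -35/11.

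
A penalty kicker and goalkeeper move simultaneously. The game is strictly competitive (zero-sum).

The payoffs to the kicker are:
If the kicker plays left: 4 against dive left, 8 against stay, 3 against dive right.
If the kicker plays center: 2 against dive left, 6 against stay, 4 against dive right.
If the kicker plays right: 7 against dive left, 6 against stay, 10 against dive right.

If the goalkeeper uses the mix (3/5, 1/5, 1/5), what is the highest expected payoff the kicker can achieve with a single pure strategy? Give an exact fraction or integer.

37/5

left: (4)·(3/5) + (8)·(1/5) + (3)·(1/5) = 23/5.
center: (2)·(3/5) + (6)·(1/5) + (4)·(1/5) = 16/5.
right: (7)·(3/5) + (6)·(1/5) + (10)·(1/5) = 37/5.
The best pure response is right with expected payoff 37/5.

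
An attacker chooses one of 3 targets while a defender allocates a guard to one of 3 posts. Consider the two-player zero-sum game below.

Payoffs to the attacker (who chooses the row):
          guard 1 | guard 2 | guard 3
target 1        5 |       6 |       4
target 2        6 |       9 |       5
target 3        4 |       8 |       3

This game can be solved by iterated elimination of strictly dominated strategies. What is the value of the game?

Row target 3 is strictly dominated by row target 2 (6>4, 9>8, 5>3); eliminate target 3.
Column guard 2 is strictly dominated by guard 1 for the defender (5<6, 6<9); eliminate guard 2.
Column guard 1 is strictly dominated by guard 3 for the defender (4<5, 5<6); eliminate guard 1.
Row target 1 is strictly dominated by row target 2 (5>4); eliminate target 1.
Only (target 2, guard 3) remains, with payoff 5.

5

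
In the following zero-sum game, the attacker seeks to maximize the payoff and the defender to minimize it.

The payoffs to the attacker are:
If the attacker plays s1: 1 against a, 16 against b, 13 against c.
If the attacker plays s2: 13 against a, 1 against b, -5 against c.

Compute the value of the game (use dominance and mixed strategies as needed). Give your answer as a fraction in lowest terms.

Column b is strictly dominated by c for the defender (it gives the attacker more in every row).
The remaining 2×2 game on (s1, s2) × (a, c) has no saddle point. Let the attacker play s1 with probability p; indifference gives p + 13(1−p) = 13p − 5(1−p), so p = 3/5.
Similarly the defender's optimal q on a is 3/5, and the value is 1·(3/5) + (13)·(2/5) = 29/5.

29/5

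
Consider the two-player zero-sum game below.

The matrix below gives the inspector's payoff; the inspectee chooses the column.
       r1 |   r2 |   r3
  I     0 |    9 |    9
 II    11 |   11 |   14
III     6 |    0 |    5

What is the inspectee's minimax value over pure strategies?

The worst case (largest entry) in each column is r1: 11, r2: 11, r3: 14.
The best (smallest) of these is 11.

11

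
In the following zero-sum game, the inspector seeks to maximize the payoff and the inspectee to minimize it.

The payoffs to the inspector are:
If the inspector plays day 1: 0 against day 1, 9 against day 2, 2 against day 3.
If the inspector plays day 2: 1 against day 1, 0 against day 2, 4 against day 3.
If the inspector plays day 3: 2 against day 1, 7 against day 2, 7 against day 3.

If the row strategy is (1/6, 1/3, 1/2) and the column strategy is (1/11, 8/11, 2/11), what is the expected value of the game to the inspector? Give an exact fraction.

155/33

Against (1/11, 8/11, 2/11), each row's expected payoff is day 1: 76/11; day 2: 9/11; day 3: 72/11.
Taking the (1/6, 1/3, 1/2)-weighted average: (1/6)·(76/11) + (1/3)·(9/11) + (1/2)·(72/11) = 155/33.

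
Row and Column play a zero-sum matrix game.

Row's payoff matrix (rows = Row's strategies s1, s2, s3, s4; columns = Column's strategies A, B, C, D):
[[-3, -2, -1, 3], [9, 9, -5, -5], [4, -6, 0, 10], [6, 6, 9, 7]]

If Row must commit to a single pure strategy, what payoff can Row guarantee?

6

The worst-case payoff for each row is s1: -3, s2: -5, s3: -6, s4: 6.
The best of these is 6.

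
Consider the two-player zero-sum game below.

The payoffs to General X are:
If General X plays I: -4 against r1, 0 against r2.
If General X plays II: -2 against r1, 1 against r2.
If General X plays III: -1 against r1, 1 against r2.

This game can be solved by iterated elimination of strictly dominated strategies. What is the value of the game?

Row I is strictly dominated by row II (-2>-4, 1>0); eliminate I.
Column r2 is strictly dominated by r1 for General Y (-2<1, -1<1); eliminate r2.
Row II is strictly dominated by row III (-1>-2); eliminate II.
Only (III, r1) remains, with payoff -1.

-1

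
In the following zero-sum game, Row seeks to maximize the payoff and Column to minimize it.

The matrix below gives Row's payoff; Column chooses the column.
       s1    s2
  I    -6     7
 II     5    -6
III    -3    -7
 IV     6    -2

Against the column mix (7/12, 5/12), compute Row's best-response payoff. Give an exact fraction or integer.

I: (-6)·(7/12) + (7)·(5/12) = -7/12.
II: (5)·(7/12) + (-6)·(5/12) = 5/12.
III: (-3)·(7/12) + (-7)·(5/12) = -14/3.
IV: (6)·(7/12) + (-2)·(5/12) = 8/3.
The best pure response is IV with expected payoff 8/3.

8/3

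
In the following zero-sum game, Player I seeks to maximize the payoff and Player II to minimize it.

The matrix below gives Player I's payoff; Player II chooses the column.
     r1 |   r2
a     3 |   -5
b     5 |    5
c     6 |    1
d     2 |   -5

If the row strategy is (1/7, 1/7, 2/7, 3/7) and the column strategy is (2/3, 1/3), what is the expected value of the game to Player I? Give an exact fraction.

Against (2/3, 1/3), each row's expected payoff is a: 1/3; b: 5; c: 13/3; d: -1/3.
Taking the (1/7, 1/7, 2/7, 3/7)-weighted average: (1/7)·(1/3) + (1/7)·(5) + (2/7)·(13/3) + (3/7)·(-1/3) = 13/7.

13/7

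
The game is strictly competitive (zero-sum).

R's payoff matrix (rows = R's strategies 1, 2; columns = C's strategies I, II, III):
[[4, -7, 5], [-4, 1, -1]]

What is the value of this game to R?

-3/2

Column III is strictly dominated by I for C (it gives R more in every row).
The remaining 2×2 game on (1, 2) × (I, II) has no saddle point. Let R play 1 with probability p; indifference gives 4p − 4(1−p) = −7p + (1−p), so p = 5/16.
Similarly C's optimal q on I is 1/2, and the value is 4·(1/2) + (-7)·(1/2) = -3/2.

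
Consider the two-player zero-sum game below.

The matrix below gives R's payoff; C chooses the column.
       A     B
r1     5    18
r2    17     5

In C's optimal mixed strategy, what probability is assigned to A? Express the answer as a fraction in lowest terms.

13/25

Row minima are 5 and 5, so R's maximin is 5; column maxima are 17 and 18, so C's minimax is 17. These differ, so the equilibrium is in mixed strategies.
Let C play A with probability q. R is indifferent when 5q + 18(1−q) = 17q + 5(1−q), giving q = 13/25.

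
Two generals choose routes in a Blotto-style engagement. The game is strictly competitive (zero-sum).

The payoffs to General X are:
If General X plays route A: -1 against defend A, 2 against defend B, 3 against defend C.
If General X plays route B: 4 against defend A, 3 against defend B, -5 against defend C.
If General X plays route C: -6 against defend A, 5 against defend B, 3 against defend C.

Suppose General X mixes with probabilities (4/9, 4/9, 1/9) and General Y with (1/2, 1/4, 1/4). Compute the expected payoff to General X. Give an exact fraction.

8/9

Against (1/2, 1/4, 1/4), each row's expected payoff is route A: 3/4; route B: 3/2; route C: -1.
Taking the (4/9, 4/9, 1/9)-weighted average: (4/9)·(3/4) + (4/9)·(3/2) + (1/9)·(-1) = 8/9.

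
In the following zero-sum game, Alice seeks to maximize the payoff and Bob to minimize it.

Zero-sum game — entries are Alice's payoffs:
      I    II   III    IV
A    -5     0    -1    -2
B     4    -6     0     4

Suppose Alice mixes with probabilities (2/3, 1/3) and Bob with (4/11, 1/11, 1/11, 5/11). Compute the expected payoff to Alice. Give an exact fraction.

Against (4/11, 1/11, 1/11, 5/11), each row's expected payoff is A: -31/11; B: 30/11.
Taking the (2/3, 1/3)-weighted average: (2/3)·(-31/11) + (1/3)·(30/11) = -32/33.

-32/33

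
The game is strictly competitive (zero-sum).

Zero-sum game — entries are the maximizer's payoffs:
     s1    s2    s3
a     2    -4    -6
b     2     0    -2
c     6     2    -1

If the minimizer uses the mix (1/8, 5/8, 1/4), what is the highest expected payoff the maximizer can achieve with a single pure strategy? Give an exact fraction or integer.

a: (2)·(1/8) + (-4)·(5/8) + (-6)·(1/4) = -15/4.
b: (2)·(1/8) + (0)·(5/8) + (-2)·(1/4) = -1/4.
c: (6)·(1/8) + (2)·(5/8) + (-1)·(1/4) = 7/4.
The best pure response is c with expected payoff 7/4.

7/4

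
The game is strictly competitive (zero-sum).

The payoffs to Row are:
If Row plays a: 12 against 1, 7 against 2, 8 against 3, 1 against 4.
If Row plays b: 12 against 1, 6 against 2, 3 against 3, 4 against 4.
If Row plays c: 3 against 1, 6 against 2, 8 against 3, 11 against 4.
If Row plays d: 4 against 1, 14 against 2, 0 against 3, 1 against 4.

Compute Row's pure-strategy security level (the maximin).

The worst-case payoff for each row is a: 1, b: 3, c: 3, d: 0.
The best of these is 3.

3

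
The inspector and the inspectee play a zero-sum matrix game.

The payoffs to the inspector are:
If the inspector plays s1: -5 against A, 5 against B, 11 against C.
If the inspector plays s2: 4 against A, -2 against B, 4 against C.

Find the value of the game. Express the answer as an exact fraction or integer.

Column C is strictly dominated by B for the inspectee (it gives the inspector more in every row).
The remaining 2×2 game on (s1, s2) × (A, B) has no saddle point. Let the inspector play s1 with probability p; indifference gives −5p + 4(1−p) = 5p − 2(1−p), so p = 3/8.
Similarly the inspectee's optimal q on A is 7/16, and the value is -5·(7/16) + (5)·(9/16) = 5/8.

5/8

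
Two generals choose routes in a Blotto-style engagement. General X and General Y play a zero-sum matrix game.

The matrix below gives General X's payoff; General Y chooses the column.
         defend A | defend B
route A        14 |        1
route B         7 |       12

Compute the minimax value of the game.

Row minima are 1 and 7, so General X's maximin is 7; column maxima are 14 and 12, so General Y's minimax is 12. These differ, so the equilibrium is in mixed strategies.
Let General X play route A with probability p. General Y is indifferent when 14p + 7(1−p) = p + 12(1−p), giving p = 5/18.
Let General Y play defend A with probability q. General X is indifferent when 14q + (1−q) = 7q + 12(1−q), giving q = 11/18.
The value is 14·(11/18) + (1)·(7/18) = 161/18.

161/18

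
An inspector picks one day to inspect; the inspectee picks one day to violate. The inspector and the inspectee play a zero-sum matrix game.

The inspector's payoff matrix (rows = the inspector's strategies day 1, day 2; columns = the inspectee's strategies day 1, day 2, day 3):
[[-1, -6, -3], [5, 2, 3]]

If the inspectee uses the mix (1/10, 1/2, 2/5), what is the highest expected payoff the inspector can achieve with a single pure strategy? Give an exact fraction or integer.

27/10

day 1: (-1)·(1/10) + (-6)·(1/2) + (-3)·(2/5) = -43/10.
day 2: (5)·(1/10) + (2)·(1/2) + (3)·(2/5) = 27/10.
The best pure response is day 2 with expected payoff 27/10.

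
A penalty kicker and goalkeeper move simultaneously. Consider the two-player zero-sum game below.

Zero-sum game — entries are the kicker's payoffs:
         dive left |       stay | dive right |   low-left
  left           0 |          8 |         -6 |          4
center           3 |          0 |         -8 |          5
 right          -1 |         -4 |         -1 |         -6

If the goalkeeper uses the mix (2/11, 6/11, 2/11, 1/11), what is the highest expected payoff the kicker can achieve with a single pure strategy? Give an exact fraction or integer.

left: (0)·(2/11) + (8)·(6/11) + (-6)·(2/11) + (4)·(1/11) = 40/11.
center: (3)·(2/11) + (0)·(6/11) + (-8)·(2/11) + (5)·(1/11) = -5/11.
right: (-1)·(2/11) + (-4)·(6/11) + (-1)·(2/11) + (-6)·(1/11) = -34/11.
The best pure response is left with expected payoff 40/11.

40/11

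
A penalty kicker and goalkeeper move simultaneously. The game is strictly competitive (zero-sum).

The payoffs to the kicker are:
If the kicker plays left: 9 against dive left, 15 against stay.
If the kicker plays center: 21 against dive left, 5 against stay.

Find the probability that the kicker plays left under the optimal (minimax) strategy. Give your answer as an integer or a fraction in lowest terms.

8/11

Row minima are 9 and 5, so the kicker's maximin is 9; column maxima are 21 and 15, so the goalkeeper's minimax is 15. These differ, so the equilibrium is in mixed strategies.
Let the kicker play left with probability p. The goalkeeper is indifferent when 9p + 21(1−p) = 15p + 5(1−p), giving p = 8/11.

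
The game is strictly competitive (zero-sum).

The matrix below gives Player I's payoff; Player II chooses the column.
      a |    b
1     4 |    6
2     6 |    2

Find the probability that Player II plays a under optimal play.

2/3

Row minima are 4 and 2, so Player I's maximin is 4; column maxima are 6 and 6, so Player II's minimax is 6. These differ, so the equilibrium is in mixed strategies.
Let Player II play a with probability q. Player I is indifferent when 4q + 6(1−q) = 6q + 2(1−q), giving q = 2/3.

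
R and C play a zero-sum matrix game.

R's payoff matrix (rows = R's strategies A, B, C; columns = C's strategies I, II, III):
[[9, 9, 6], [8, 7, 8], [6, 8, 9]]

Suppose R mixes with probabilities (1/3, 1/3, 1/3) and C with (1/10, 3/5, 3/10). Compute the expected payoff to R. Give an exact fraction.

Against (1/10, 3/5, 3/10), each row's expected payoff is A: 81/10; B: 37/5; C: 81/10.
Taking the (1/3, 1/3, 1/3)-weighted average: (1/3)·(81/10) + (1/3)·(37/5) + (1/3)·(81/10) = 118/15.

118/15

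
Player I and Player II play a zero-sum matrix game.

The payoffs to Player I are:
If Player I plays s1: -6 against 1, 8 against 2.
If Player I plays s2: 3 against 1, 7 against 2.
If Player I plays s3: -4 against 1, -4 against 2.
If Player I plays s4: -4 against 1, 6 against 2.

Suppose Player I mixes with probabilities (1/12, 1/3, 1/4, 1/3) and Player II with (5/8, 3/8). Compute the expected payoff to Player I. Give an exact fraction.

17/48

Against (5/8, 3/8), each row's expected payoff is s1: -3/4; s2: 9/2; s3: -4; s4: -1/4.
Taking the (1/12, 1/3, 1/4, 1/3)-weighted average: (1/12)·(-3/4) + (1/3)·(9/2) + (1/4)·(-4) + (1/3)·(-1/4) = 17/48.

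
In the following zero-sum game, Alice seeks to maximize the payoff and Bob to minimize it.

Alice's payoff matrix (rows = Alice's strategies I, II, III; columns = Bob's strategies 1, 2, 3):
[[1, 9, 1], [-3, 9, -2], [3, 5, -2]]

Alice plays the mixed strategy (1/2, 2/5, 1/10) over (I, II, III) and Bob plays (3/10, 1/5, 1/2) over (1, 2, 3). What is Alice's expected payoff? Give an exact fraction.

Against (3/10, 1/5, 1/2), each row's expected payoff is I: 13/5; II: -1/10; III: 9/10.
Taking the (1/2, 2/5, 1/10)-weighted average: (1/2)·(13/5) + (2/5)·(-1/10) + (1/10)·(9/10) = 27/20.

27/20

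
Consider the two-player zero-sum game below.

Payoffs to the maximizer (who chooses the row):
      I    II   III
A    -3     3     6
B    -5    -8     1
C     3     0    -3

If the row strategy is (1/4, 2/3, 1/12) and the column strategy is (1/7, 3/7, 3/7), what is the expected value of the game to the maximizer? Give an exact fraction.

Against (1/7, 3/7, 3/7), each row's expected payoff is A: 24/7; B: -26/7; C: -6/7.
Taking the (1/4, 2/3, 1/12)-weighted average: (1/4)·(24/7) + (2/3)·(-26/7) + (1/12)·(-6/7) = -71/42.

-71/42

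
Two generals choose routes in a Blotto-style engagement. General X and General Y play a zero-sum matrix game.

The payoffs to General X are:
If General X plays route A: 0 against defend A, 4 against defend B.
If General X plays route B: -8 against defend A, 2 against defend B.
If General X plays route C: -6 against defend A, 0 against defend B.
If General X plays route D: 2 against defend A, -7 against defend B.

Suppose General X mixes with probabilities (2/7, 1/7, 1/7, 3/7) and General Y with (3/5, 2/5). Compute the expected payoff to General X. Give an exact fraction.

-46/35

Against (3/5, 2/5), each row's expected payoff is route A: 8/5; route B: -4; route C: -18/5; route D: -8/5.
Taking the (2/7, 1/7, 1/7, 3/7)-weighted average: (2/7)·(8/5) + (1/7)·(-4) + (1/7)·(-18/5) + (3/7)·(-8/5) = -46/35.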